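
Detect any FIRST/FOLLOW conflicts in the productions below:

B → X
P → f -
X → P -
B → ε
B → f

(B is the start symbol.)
Nullable non-terminals: B.
FIRST sets used below: FIRST(X) = { 'f' }

B: nullable alternative(s) B → ε; FOLLOW(B) = { $ }
  B → X: FIRST \ {ε} = { 'f' } — disjoint from FOLLOW(B)
  B → ε: FIRST \ {ε} = { } — this is the only nullable alternative, skip
  B → f: FIRST \ {ε} = { 'f' } — disjoint from FOLLOW(B)

P, X have no nullable alternative, so no FIRST/FOLLOW check is needed there.

No FIRST/FOLLOW conflicts found.

Answer: No FIRST/FOLLOW conflicts.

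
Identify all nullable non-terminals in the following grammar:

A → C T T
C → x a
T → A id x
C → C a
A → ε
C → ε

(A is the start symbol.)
ε-productions: A → ε, C → ε
So A, C are immediately nullable.
No further non-terminal can be added: every production for the remaining non-terminals contains a terminal or a non-nullable non-terminal.
Nullable = { 'A', 'C' }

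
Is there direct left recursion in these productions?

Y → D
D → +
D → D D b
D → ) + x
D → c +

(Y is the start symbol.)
Direct left recursion occurs when N → N α for some non-terminal N (the right-hand side begins with the left-hand side itself).

Y → D: starts with D
D → +: starts with '+'
D → D D b: LEFT RECURSIVE (starts with D)
D → ) + x: starts with ')'
D → c +: starts with c

The grammar has direct left recursion on: D.

Answer: Yes, D is left-recursive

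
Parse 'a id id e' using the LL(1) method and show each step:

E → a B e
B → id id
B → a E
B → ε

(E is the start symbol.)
LL(1) parsing maintains a stack (initially the start symbol over $) and the input. At each step: if the stack top is a terminal, match it against the current input token; if it is a non-terminal N, replace it with the RHS of M[N, lookahead] (the unique production whose predict set contains the lookahead).

Stack is shown with the top on the left.

Stack      Input        Action
------------------------------
E $        a id id e $  output E → a B e
a B e $    a id id e $  match 'a'
B e $      id id e $    output B → id id
id id e $  id id e $    match 'id'
id e $     id e $       match 'id'
e $        e $          match 'e'
$          $            accept

The string is accepted.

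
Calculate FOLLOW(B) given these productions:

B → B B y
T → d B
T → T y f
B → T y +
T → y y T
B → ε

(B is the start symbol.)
{ $, 'd', 'y' }

To compute FOLLOW(B), find every occurrence of B on a right-hand side N → α B β: add FIRST(β) \ {ε}, and if β is empty or nullable also add FOLLOW(N). Iterate to a fixed point.

B is the start symbol, so $ ∈ FOLLOW(B).
In B → B B y: B is followed by B y, add FIRST(B y) \ {ε} = { 'd', 'y' }
In B → B B y: B is followed by y, add FIRST(y) \ {ε} = { 'y' }
In T → d B: B is at the end, add FOLLOW(T)

The FOLLOW sets referred to above (computed the same way, to a fixed point):
  FOLLOW(T) = { 'y' }

Taking the union: FOLLOW(B) = { $, 'd', 'y' }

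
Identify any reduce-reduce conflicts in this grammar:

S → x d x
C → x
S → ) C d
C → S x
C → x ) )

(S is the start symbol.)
No reduce-reduce conflicts

A reduce-reduce conflict occurs when an LR(0) state has two complete items [A → α .] and [B → β .] — both call for a reduction, and with no lookahead the parser cannot choose between them.

Augment with S' → S and build the canonical LR(0) collection (I0 = CLOSURE({[S' → . S]}), then GOTO on every symbol after a dot until no new states appear). It has 13 states:
  I0: { [S → . ) C d], [S → . x d x], [S' → . S] }  — shift
  I1: { [C → . S x], [C → . x ) )], [C → . x], [S → ) . C d], [S → . ) C d], [S → . x d x] }  — shift
  I2: { [S' → S .] }  — accept
  I3: { [S → x . d x] }  — shift
  I4: { [S → x d . x] }  — shift
  I5: { [S → x d x .] }  — reduce
  I6: { [S → ) C . d] }  — shift
  I7: { [C → S . x] }  — shift
  I8: { [C → x . ) )], [C → x .], [S → x . d x] }  — shift, reduce
  I9: { [C → x ) . )] }  — shift
  I10: { [C → x ) ) .] }  — reduce
  I11: { [C → S x .] }  — reduce
  I12: { [S → ) C d .] }  — reduce

No state contains more than one complete item.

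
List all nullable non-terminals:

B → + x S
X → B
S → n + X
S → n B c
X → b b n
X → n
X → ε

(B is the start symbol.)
{ 'X' }

A non-terminal is nullable if it can derive ε (the empty string): either it has an ε-production, or it has a production whose right-hand side consists entirely of nullable non-terminals.

ε-productions: X → ε
So X is immediately nullable.
No further non-terminal can be added: every production for the remaining non-terminals contains a terminal or a non-nullable non-terminal.
Nullable = { 'X' }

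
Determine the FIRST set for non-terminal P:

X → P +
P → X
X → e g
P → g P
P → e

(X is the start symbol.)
{ 'e', 'g' }

To compute FIRST(P), examine every production with P on the left-hand side, reading each right-hand side left to right until a non-nullable symbol is reached.

FIRST sets of the other non-terminals involved (by the same procedure, iterated to a fixed point):
  FIRST(X) = { 'e', 'g' }

From P → X:
  - X is a non-terminal: add FIRST(X) \ {ε} = { 'e', 'g' }
    X is not nullable, so stop
From P → g P:
  - g is a terminal: add 'g' and stop
From P → e:
  - e is a terminal: add 'e' and stop

Collecting: FIRST(P) = { 'e', 'g' }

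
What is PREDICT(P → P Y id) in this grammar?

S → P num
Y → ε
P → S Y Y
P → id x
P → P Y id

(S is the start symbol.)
PREDICT(P → P Y id) = (FIRST(RHS) \ {ε}) ∪ (FOLLOW(P) if ε ∈ FIRST(RHS), i.e. RHS ⇒* ε)
FIRST(P) = { 'id' }
FIRST(P Y id) = { 'id' }
ε ∉ FIRST(P Y id), so FOLLOW(P) is not added.
PREDICT(P → P Y id) = { 'id' }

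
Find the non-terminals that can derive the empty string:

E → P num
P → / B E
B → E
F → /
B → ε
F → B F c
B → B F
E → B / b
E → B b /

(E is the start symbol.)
A non-terminal is nullable if it can derive ε (the empty string): either it has an ε-production, or it has a production whose right-hand side consists entirely of nullable non-terminals.

ε-productions: B → ε
So B is immediately nullable.
No further non-terminal can be added: every production for the remaining non-terminals contains a terminal or a non-nullable non-terminal.
Nullable = { 'B' }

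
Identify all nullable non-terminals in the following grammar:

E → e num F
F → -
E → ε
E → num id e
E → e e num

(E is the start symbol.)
{ 'E' }

A non-terminal is nullable if it can derive ε (the empty string): either it has an ε-production, or it has a production whose right-hand side consists entirely of nullable non-terminals.

ε-productions: E → ε
So E is immediately nullable.
No further non-terminal can be added: every production for the remaining non-terminals contains a terminal or a non-nullable non-terminal.
Nullable = { 'E' }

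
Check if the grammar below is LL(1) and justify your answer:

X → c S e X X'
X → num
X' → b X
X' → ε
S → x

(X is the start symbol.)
Relevant sets:
  FOLLOW(X') = { $, 'b' }

For X:
  PREDICT(X → c S e X X') = { 'c' }
  PREDICT(X → num) = { 'num' }
For X':
  PREDICT(X' → b X) = { 'b' }
  PREDICT(X' → ε) = { $, 'b' }
S has a single production, so nothing to check there.

Conflict found: Predict set conflict for X': { 'b' }
The grammar is NOT LL(1).

Answer: No. Predict set conflict for X': { 'b' }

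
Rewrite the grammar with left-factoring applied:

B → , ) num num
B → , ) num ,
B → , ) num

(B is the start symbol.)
B → , ) num B'
B' → num
B' → ,
B' → ε

Left-factoring transforms A → αβ₁ | αβ₂ into A → αA' and A' → β₁ | β₂
(α is the longest common prefix among the alternatives). Repeat until
no nonterminal has two alternatives with a common prefix.

Round 1: B has alternatives sharing prefix ', ) num'. Introduce B': B → , ) num B'
  Add: B' → num
  Add: B' → ,
  Add: B' → ε

No remaining common prefixes — done.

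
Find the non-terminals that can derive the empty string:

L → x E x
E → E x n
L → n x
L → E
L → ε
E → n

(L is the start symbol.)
A non-terminal is nullable if it can derive ε (the empty string): either it has an ε-production, or it has a production whose right-hand side consists entirely of nullable non-terminals.

ε-productions: L → ε
So L is immediately nullable.
No further non-terminal can be added: every production for the remaining non-terminals contains a terminal or a non-nullable non-terminal.
Nullable = { 'L' }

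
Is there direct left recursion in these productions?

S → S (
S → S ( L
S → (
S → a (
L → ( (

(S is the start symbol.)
Yes, S is left-recursive

Direct left recursion occurs when N → N α for some non-terminal N (the right-hand side begins with the left-hand side itself).

S → S (: LEFT RECURSIVE (starts with S)
S → S ( L: LEFT RECURSIVE (starts with S)
S → (: starts with '('
S → a (: starts with a
L → ( (: starts with '('

The grammar has direct left recursion on: S.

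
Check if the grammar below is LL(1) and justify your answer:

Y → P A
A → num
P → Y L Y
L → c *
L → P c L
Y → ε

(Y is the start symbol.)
No. Predict set conflict for Y: { 'c' }

Relevant sets:
  FIRST(P) = { 'c' }
  FOLLOW(Y) = { $, 'c', 'num' }

For Y:
  PREDICT(Y → P A) = { 'c' }
  PREDICT(Y → ε) = { $, 'c', 'num' }
For L:
  PREDICT(L → c '*') = { 'c' }
  PREDICT(L → P c L) = { 'c' }
A, P have a single production, so nothing to check there.

Conflict found: Predict set conflict for Y: { 'c' }
The grammar is NOT LL(1).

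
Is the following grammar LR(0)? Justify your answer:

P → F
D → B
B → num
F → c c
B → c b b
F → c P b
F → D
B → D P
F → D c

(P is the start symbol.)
A grammar is LR(0) if no state in the canonical LR(0) collection has:
  - both a shift item (dot before a terminal) and a complete item (shift-reduce conflict), or
  - two or more complete items (reduce-reduce conflict; the accept item [P' → P .] counts as a complete item here).

Augment with P' → P and build the canonical LR(0) collection (I0 = CLOSURE({[P' → . P]}), then GOTO on every symbol after a dot until no new states appear). It has 14 states:
  I0: { [B → . D P], [B → . c b b], [B → . num], [D → . B], [F → . D c], [F → . D], [F → . c P b], [F → . c c], [P → . F], [P' → . P] }  — shift
  I1: { [D → B .] }  — reduce
  I2: { [B → . D P], [B → . c b b], [B → . num], [B → D . P], [D → . B], [F → . D c], [F → . D], [F → . c P b], [F → . c c], [F → D . c], [F → D .], [P → . F] }  — shift, reduce
  I3: { [P → F .] }  — reduce
  I4: { [P' → P .] }  — accept
  I5: { [B → . D P], [B → . c b b], [B → . num], [B → c . b b], [D → . B], [F → . D c], [F → . D], [F → . c P b], [F → . c c], [F → c . P b], [F → c . c], [P → . F] }  — shift
  I6: { [B → num .] }  — reduce
  I7: { [F → c P . b] }  — shift
  I8: { [B → c b . b] }  — shift
  I9: { [B → . D P], [B → . c b b], [B → . num], [B → c . b b], [D → . B], [F → . D c], [F → . D], [F → . c P b], [F → . c c], [F → c . P b], [F → c . c], [F → c c .], [P → . F] }  — shift, reduce
  I10: { [B → c b b .] }  — reduce
  I11: { [F → c P b .] }  — reduce
  I12: { [B → D P .] }  — reduce
  I13: { [B → . D P], [B → . c b b], [B → . num], [B → c . b b], [D → . B], [F → . D c], [F → . D], [F → . c P b], [F → . c c], [F → D c .], [F → c . P b], [F → c . c], [P → . F] }  — shift, reduce

Conflict in state I2:
  Shift-reduce conflict between [F → D .] and [B → . c b b]
So the grammar is NOT LR(0).

Answer: No. Shift-reduce conflict between [F → D .] and [B → . c b b]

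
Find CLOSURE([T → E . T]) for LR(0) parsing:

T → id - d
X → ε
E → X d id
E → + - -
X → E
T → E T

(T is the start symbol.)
{ [E → . + - -], [E → . X d id], [T → . E T], [T → . id - d], [T → E . T], [X → . E], [X → .] }

To compute CLOSURE, for each item [A → α.Bβ] where B is a non-terminal, add [B → .γ] for all productions B → γ; repeat for the newly added items until nothing changes.

Start with: [T → E . T]
  [T → E . T] has the dot before T: add [T → . id - d], [T → . E T]
  [T → . E T] has the dot before E: add [E → . X d id], [E → . + - -]
  [E → . X d id] has the dot before X: add [X → .], [X → . E]
No further items can be added.

CLOSURE = { [E → . + - -], [E → . X d id], [T → . E T], [T → . id - d], [T → E . T], [X → . E], [X → .] }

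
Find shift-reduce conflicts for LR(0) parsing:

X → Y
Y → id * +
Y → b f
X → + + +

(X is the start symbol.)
Augment with X' → X and build the canonical LR(0) collection (I0 = CLOSURE({[X' → . X]}), then GOTO on every symbol after a dot until no new states appear). It has 11 states:
  I0: { [X → . + + +], [X → . Y], [X' → . X], [Y → . b f], [Y → . id * +] }  — shift
  I1: { [X → + . + +] }  — shift
  I2: { [X' → X .] }  — accept
  I3: { [X → Y .] }  — reduce
  I4: { [Y → b . f] }  — shift
  I5: { [Y → id . * +] }  — shift
  I6: { [Y → id * . +] }  — shift
  I7: { [Y → id * + .] }  — reduce
  I8: { [Y → b f .] }  — reduce
  I9: { [X → + + . +] }  — shift
  I10: { [X → + + + .] }  — reduce

No state contains both a complete item and a shift item.

Answer: No shift-reduce conflicts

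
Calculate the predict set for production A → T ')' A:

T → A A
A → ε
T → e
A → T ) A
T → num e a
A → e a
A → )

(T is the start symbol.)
{ ')', 'e', 'num' }

PREDICT(A → T ')' A) = (FIRST(RHS) \ {ε}) ∪ (FOLLOW(A) if ε ∈ FIRST(RHS), i.e. RHS ⇒* ε)
FIRST(T) = { ')', 'e', 'num', ε }
FIRST(T ')' A) = { ')', 'e', 'num' }
ε ∉ FIRST(T ')' A), so FOLLOW(A) is not added.
PREDICT(A → T ')' A) = { ')', 'e', 'num' }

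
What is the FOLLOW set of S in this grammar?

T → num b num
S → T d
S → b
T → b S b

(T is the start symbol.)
{ 'b' }

To compute FOLLOW(S), find every occurrence of S on a right-hand side N → α S β: add FIRST(β) \ {ε}, and if β is empty or nullable also add FOLLOW(N). Iterate to a fixed point.

In T → b S b: S is followed by b, add FIRST(b) \ {ε} = { 'b' }

Taking the union: FOLLOW(S) = { 'b' }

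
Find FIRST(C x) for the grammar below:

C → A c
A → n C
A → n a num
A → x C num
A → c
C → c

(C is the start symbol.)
FIRST sets of the non-terminals involved (from the grammar, by fixed-point iteration):
  FIRST(C) = { 'c', 'n', 'x' }

To compute FIRST(C x), process the symbols left to right:
Symbol C is a non-terminal. Add FIRST(C) \ {ε} = { 'c', 'n', 'x' }
C is not nullable (ε ∉ FIRST(C)), so stop here.
FIRST(C x) = { 'c', 'n', 'x' }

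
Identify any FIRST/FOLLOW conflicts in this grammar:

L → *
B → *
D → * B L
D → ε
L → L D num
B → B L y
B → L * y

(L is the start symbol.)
No FIRST/FOLLOW conflicts.

Nullable non-terminals: D.

D: nullable alternative(s) D → ε; FOLLOW(D) = { 'num' }
  D → * B L: FIRST \ {ε} = { '*' } — disjoint from FOLLOW(D)
  D → ε: FIRST \ {ε} = { } — this is the only nullable alternative, skip

B, L have no nullable alternative, so no FIRST/FOLLOW check is needed there.

No FIRST/FOLLOW conflicts found.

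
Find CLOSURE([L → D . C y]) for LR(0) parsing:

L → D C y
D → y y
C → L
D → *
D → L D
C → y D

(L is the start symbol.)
To compute CLOSURE, for each item [A → α.Bβ] where B is a non-terminal, add [B → .γ] for all productions B → γ; repeat for the newly added items until nothing changes.

Start with: [L → D . C y]
  [L → D . C y] has the dot before C: add [C → . L], [C → . y D]
  [C → . L] has the dot before L: add [L → . D C y]
  [L → . D C y] has the dot before D: add [D → . y y], [D → . *], [D → . L D]
No further items can be added.

CLOSURE = { [C → . L], [C → . y D], [D → . *], [D → . L D], [D → . y y], [L → . D C y], [L → D . C y] }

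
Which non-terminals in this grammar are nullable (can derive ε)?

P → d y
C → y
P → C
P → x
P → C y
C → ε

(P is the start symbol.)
A non-terminal is nullable if it can derive ε (the empty string): either it has an ε-production, or it has a production whose right-hand side consists entirely of nullable non-terminals.

ε-productions: C → ε
So C is immediately nullable.
P → C: every symbol on the right is nullable, so P is nullable too.
Every non-terminal is now nullable.
Nullable = { 'C', 'P' }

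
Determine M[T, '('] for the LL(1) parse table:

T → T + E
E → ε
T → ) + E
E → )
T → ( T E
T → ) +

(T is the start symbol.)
To find M[T, '('], we find productions for T where '(' is in the predict set (PREDICT(N → α) = (FIRST(α) \ {ε}) ∪ (FOLLOW(N) if α ⇒* ε)).

Relevant sets:
  FIRST(T) = { '(', ')' }

T → T + E: PREDICT = { '(', ')' }
  '(' is in predict set, so this production goes in M[T, '(']
T → ) + E: PREDICT = { ')' }
T → ( T E: PREDICT = { '(' }
  '(' is in predict set, so this production goes in M[T, '(']
T → ) +: PREDICT = { ')' }

M[T, '('] = T → T + E, T → ( T E  (a multiply-defined cell — the grammar is not LL(1))

Answer: T → T + E, T → ( T E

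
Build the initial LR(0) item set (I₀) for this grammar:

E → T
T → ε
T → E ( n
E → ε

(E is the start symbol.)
First, augment the grammar with E' → E
I₀ = CLOSURE({ [E' → . E] }):
  [E' → . E] has the dot before E: add [E → . T], [E → .]
  [E → . T] has the dot before T: add [T → .], [T → . E ( n]
No further items can be added.

I₀ = { [E → . T], [E → .], [E' → . E], [T → . E ( n], [T → .] }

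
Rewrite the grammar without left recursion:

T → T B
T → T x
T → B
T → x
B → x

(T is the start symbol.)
T → B T'
T → x T'
T' → B T'
T' → x T'
T' → ε
B → x

T is directly left-recursive. The standard transformation for
  A → A α₁ | ... | A α_m | β₁ | ... | β_n
is
  A  → β₁ A' | ... | β_n A'
  A' → α₁ A' | ... | α_m A' | ε

T → B becomes T → B T'
T → x becomes T → x T'
T → T B becomes T' → B T'
T → T x becomes T' → x T'
Add T' → ε

Productions for other non-terminals are unchanged:
  B → x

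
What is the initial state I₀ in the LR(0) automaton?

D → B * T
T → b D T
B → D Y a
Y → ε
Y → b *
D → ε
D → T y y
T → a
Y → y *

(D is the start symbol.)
First, augment the grammar with D' → D
I₀ = CLOSURE({ [D' → . D] }):
  [D' → . D] has the dot before D: add [D → . B * T], [D → .], [D → . T y y]
  [D → . B * T] has the dot before B: add [B → . D Y a]
  [D → . T y y] has the dot before T: add [T → . b D T], [T → . a]
No further items can be added.

I₀ = { [B → . D Y a], [D → . B * T], [D → . T y y], [D → .], [D' → . D], [T → . a], [T → . b D T] }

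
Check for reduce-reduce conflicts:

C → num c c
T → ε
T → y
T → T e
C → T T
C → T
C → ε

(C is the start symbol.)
Yes — I0: [C → .] vs [T → .]; I2: [C → T .] vs [T → .]

Augment with C' → C and build the canonical LR(0) collection (I0 = CLOSURE({[C' → . C]}), then GOTO on every symbol after a dot until no new states appear). It has 9 states:
  I0: { [C → . T T], [C → . T], [C → . num c c], [C → .], [C' → . C], [T → . T e], [T → . y], [T → .] }  — shift, 2 reduces
  I1: { [C' → C .] }  — accept
  I2: { [C → T . T], [C → T .], [T → . T e], [T → . y], [T → .], [T → T . e] }  — shift, 2 reduces
  I3: { [C → num . c c] }  — shift
  I4: { [T → y .] }  — reduce
  I5: { [C → num c . c] }  — shift
  I6: { [C → num c c .] }  — reduce
  I7: { [C → T T .], [T → T . e] }  — shift, reduce
  I8: { [T → T e .] }  — reduce

I0 contains complete items [C → .], [T → .] — reduce-reduce conflict.
I2 contains complete items [C → T .], [T → .] — reduce-reduce conflict.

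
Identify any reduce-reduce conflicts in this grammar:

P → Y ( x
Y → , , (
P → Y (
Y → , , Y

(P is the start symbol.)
No reduce-reduce conflicts

Augment with P' → P and build the canonical LR(0) collection (I0 = CLOSURE({[P' → . P]}), then GOTO on every symbol after a dot until no new states appear). It has 9 states:
  I0: { [P → . Y ( x], [P → . Y (], [P' → . P], [Y → . , , (], [Y → . , , Y] }  — shift
  I1: { [Y → , . , (], [Y → , . , Y] }  — shift
  I2: { [P' → P .] }  — accept
  I3: { [P → Y . ( x], [P → Y . (] }  — shift
  I4: { [P → Y ( . x], [P → Y ( .] }  — shift, reduce
  I5: { [P → Y ( x .] }  — reduce
  I6: { [Y → , , . (], [Y → , , . Y], [Y → . , , (], [Y → . , , Y] }  — shift
  I7: { [Y → , , ( .] }  — reduce
  I8: { [Y → , , Y .] }  — reduce

No state contains more than one complete item.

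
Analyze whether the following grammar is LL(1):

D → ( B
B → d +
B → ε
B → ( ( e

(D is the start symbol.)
Yes, the grammar is LL(1).

A grammar is LL(1) if for each non-terminal N with multiple productions, the predict sets of those productions are pairwise disjoint, where PREDICT(N → α) = (FIRST(α) \ {ε}) ∪ (FOLLOW(N) if α ⇒* ε).

Relevant sets:
  FOLLOW(B) = { $ }

For B:
  PREDICT(B → d '+') = { 'd' }
  PREDICT(B → ε) = { $ }
  PREDICT(B → '(' '(' e) = { '(' }
D has a single production, so nothing to check there.

All predict sets are disjoint. The grammar IS LL(1).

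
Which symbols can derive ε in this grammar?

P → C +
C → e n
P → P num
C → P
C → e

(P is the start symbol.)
None

A non-terminal is nullable if it can derive ε (the empty string): either it has an ε-production, or it has a production whose right-hand side consists entirely of nullable non-terminals.

There are no ε-productions, so no non-terminal can derive ε.
No non-terminals are nullable.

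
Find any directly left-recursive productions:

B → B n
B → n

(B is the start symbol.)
Direct left recursion occurs when N → N α for some non-terminal N (the right-hand side begins with the left-hand side itself).

B → B n: LEFT RECURSIVE (starts with B)
B → n: starts with n

The grammar has direct left recursion on: B.

Answer: Yes, B is left-recursive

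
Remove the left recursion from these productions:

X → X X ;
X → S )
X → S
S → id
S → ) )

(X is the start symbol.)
X → S ) X'
X → S X'
X' → X ; X'
X' → ε
S → id
S → ) )

X is directly left-recursive. The standard transformation for
  A → A α₁ | ... | A α_m | β₁ | ... | β_n
is
  A  → β₁ A' | ... | β_n A'
  A' → α₁ A' | ... | α_m A' | ε

X → S ) becomes X → S ) X'
X → S becomes X → S X'
X → X X ; becomes X' → X ; X'
Add X' → ε

Productions for other non-terminals are unchanged:
  S → id
  S → ) )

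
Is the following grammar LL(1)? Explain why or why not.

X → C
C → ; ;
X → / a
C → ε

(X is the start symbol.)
Yes, the grammar is LL(1).

Relevant sets:
  FIRST(C) = { ';', ε }
  FOLLOW(X) = { $ }
  FOLLOW(C) = { $ }

For X:
  PREDICT(X → C) = { $, ';' }
  PREDICT(X → '/' a) = { '/' }
For C:
  PREDICT(C → ';' ';') = { ';' }
  PREDICT(C → ε) = { $ }

All predict sets are disjoint. The grammar IS LL(1).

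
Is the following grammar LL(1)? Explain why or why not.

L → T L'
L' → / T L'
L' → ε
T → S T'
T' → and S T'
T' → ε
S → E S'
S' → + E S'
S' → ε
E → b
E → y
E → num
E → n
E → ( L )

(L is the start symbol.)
Yes, the grammar is LL(1).

A grammar is LL(1) if for each non-terminal N with multiple productions, the predict sets of those productions are pairwise disjoint, where PREDICT(N → α) = (FIRST(α) \ {ε}) ∪ (FOLLOW(N) if α ⇒* ε).

Relevant sets:
  FOLLOW(L') = { $, ')' }
  FOLLOW(T') = { $, ')', '/' }
  FOLLOW(S') = { $, ')', '/', 'and' }

For L':
  PREDICT(L' → '/' T L') = { '/' }
  PREDICT(L' → ε) = { $, ')' }
For T':
  PREDICT(T' → and S T') = { 'and' }
  PREDICT(T' → ε) = { $, ')', '/' }
For S':
  PREDICT(S' → '+' E S') = { '+' }
  PREDICT(S' → ε) = { $, ')', '/', 'and' }
For E:
  PREDICT(E → b) = { 'b' }
  PREDICT(E → y) = { 'y' }
  PREDICT(E → num) = { 'num' }
  PREDICT(E → n) = { 'n' }
  PREDICT(E → '(' L ')') = { '(' }
L, T, S have a single production, so nothing to check there.

All predict sets are disjoint. The grammar IS LL(1).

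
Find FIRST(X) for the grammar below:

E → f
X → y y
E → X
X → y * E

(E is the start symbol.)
{ 'y' }

To compute FIRST(X), examine every production with X on the left-hand side, reading each right-hand side left to right until a non-nullable symbol is reached.

From X → y y:
  - y is a terminal: add 'y' and stop
From X → y * E:
  - y is a terminal: add 'y' and stop

Collecting: FIRST(X) = { 'y' }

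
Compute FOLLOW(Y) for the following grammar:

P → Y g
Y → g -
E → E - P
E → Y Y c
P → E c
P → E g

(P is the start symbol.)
{ 'c', 'g' }

In P → Y g: Y is followed by g, add FIRST(g) \ {ε} = { 'g' }
In E → Y Y c: Y is followed by Y c, add FIRST(Y c) \ {ε} = { 'g' }
In E → Y Y c: Y is followed by c, add FIRST(c) \ {ε} = { 'c' }

Taking the union: FOLLOW(Y) = { 'c', 'g' }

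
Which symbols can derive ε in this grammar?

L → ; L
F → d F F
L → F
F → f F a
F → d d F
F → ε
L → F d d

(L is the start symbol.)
A non-terminal is nullable if it can derive ε (the empty string): either it has an ε-production, or it has a production whose right-hand side consists entirely of nullable non-terminals.

ε-productions: F → ε
So F is immediately nullable.
L → F: every symbol on the right is nullable, so L is nullable too.
Every non-terminal is now nullable.
Nullable = { 'F', 'L' }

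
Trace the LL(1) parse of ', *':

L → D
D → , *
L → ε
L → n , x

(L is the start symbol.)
LL(1) parsing maintains a stack (initially the start symbol over $) and the input. At each step: if the stack top is a terminal, match it against the current input token; if it is a non-terminal N, replace it with the RHS of M[N, lookahead] (the unique production whose predict set contains the lookahead).

Stack is shown with the top on the left.

Stack  Input  Action
--------------------
L $    , * $  output L → D
D $    , * $  output D → , *
, * $  , * $  match ','
* $    * $    match '*'
$      $      accept

The string is accepted.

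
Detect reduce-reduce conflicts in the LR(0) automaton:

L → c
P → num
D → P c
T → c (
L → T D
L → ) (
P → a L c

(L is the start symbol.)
No reduce-reduce conflicts

Augment with L' → L and build the canonical LR(0) collection (I0 = CLOSURE({[L' → . L]}), then GOTO on every symbol after a dot until no new states appear). It has 14 states:
  I0: { [L → . ) (], [L → . T D], [L → . c], [L' → . L], [T → . c (] }  — shift
  I1: { [L → ) . (] }  — shift
  I2: { [L' → L .] }  — accept
  I3: { [D → . P c], [L → T . D], [P → . a L c], [P → . num] }  — shift
  I4: { [L → c .], [T → c . (] }  — shift, reduce
  I5: { [T → c ( .] }  — reduce
  I6: { [L → T D .] }  — reduce
  I7: { [D → P . c] }  — shift
  I8: { [L → . ) (], [L → . T D], [L → . c], [P → a . L c], [T → . c (] }  — shift
  I9: { [P → num .] }  — reduce
  I10: { [P → a L . c] }  — shift
  I11: { [P → a L c .] }  — reduce
  I12: { [D → P c .] }  — reduce
  I13: { [L → ) ( .] }  — reduce

No state contains more than one complete item.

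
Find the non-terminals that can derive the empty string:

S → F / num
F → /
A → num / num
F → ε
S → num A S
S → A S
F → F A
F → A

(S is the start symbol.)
{ 'F' }

A non-terminal is nullable if it can derive ε (the empty string): either it has an ε-production, or it has a production whose right-hand side consists entirely of nullable non-terminals.

ε-productions: F → ε
So F is immediately nullable.
No further non-terminal can be added: every production for the remaining non-terminals contains a terminal or a non-nullable non-terminal.
Nullable = { 'F' }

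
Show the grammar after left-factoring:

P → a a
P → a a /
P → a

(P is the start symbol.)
P → a P'
P' → a P''
P'' → ε
P'' → /
P' → ε

Left-factoring transforms A → αβ₁ | αβ₂ into A → αA' and A' → β₁ | β₂
(α is the longest common prefix among the alternatives). Repeat until
no nonterminal has two alternatives with a common prefix.

Round 1: P has alternatives sharing prefix 'a'. Introduce P': P → a P'
  Add: P' → a
  Add: P' → a /
  Add: P' → ε

Round 2: P' has alternatives sharing prefix 'a'. Introduce P'': P' → a P''
  Add: P'' → ε
  Add: P'' → /

No remaining common prefixes — done.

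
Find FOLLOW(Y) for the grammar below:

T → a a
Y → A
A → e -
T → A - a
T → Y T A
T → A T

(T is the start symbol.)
{ 'a', 'e' }

In T → Y T A: Y is followed by T A, add FIRST(T A) \ {ε} = { 'a', 'e' }

Taking the union: FOLLOW(Y) = { 'a', 'e' }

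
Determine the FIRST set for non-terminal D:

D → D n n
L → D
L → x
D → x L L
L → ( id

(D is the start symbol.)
{ 'x' }

To compute FIRST(D), examine every production with D on the left-hand side, reading each right-hand side left to right until a non-nullable symbol is reached.

From D → D n n:
  - D is the symbol being defined: contributes nothing new
    D is not nullable, so stop
From D → x L L:
  - x is a terminal: add 'x' and stop

Collecting: FIRST(D) = { 'x' }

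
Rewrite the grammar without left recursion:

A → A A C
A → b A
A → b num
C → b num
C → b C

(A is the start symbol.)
A is directly left-recursive. The standard transformation for
  A → A α₁ | ... | A α_m | β₁ | ... | β_n
is
  A  → β₁ A' | ... | β_n A'
  A' → α₁ A' | ... | α_m A' | ε

A → b A becomes A → b A A'
A → b num becomes A → b num A'
A → A A C becomes A' → A C A'
Add A' → ε

Productions for other non-terminals are unchanged:
  C → b num
  C → b C

Resulting grammar:
A → b A A'
A → b num A'
A' → A C A'
A' → ε
C → b num
C → b C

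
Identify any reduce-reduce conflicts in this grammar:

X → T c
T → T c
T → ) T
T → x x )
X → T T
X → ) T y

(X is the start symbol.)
Yes — I9: [T → T c .] vs [X → T c .]

Augment with X' → X and build the canonical LR(0) collection (I0 = CLOSURE({[X' → . X]}), then GOTO on every symbol after a dot until no new states appear). It has 14 states:
  I0: { [T → . ) T], [T → . T c], [T → . x x )], [X → . ) T y], [X → . T T], [X → . T c], [X' → . X] }  — shift
  I1: { [T → ) . T], [T → . ) T], [T → . T c], [T → . x x )], [X → ) . T y] }  — shift
  I2: { [T → . ) T], [T → . T c], [T → . x x )], [T → T . c], [X → T . T], [X → T . c] }  — shift
  I3: { [X' → X .] }  — accept
  I4: { [T → x . x )] }  — shift
  I5: { [T → x x . )] }  — shift
  I6: { [T → x x ) .] }  — reduce
  I7: { [T → ) . T], [T → . ) T], [T → . T c], [T → . x x )] }  — shift
  I8: { [T → T . c], [X → T T .] }  — shift, reduce
  I9: { [T → T c .], [X → T c .] }  — 2 reduces
  I10: { [T → T c .] }  — reduce
  I11: { [T → ) T .], [T → T . c] }  — shift, reduce
  I12: { [T → ) T .], [T → T . c], [X → ) T . y] }  — shift, reduce
  I13: { [X → ) T y .] }  — reduce

I9 contains complete items [T → T c .], [X → T c .] — reduce-reduce conflict.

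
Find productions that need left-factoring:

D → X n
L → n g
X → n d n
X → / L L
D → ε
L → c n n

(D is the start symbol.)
Left-factoring is needed when two productions for the same non-terminal
share a common prefix on the right-hand side.

Productions for D:
  D → X n
  D → ε
Productions for L:
  L → n g
  L → c n n
Productions for X:
  X → n d n
  X → / L L

No common prefixes found.

Answer: No, left-factoring is not needed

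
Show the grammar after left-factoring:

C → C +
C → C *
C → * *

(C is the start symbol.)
C → C C'
C' → +
C' → *
C → * *

Left-factoring transforms A → αβ₁ | αβ₂ into A → αA' and A' → β₁ | β₂
(α is the longest common prefix among the alternatives). Repeat until
no nonterminal has two alternatives with a common prefix.

Round 1: C has alternatives sharing prefix 'C'. Introduce C': C → C C'
  Add: C' → +
  Add: C' → *

No remaining common prefixes — done.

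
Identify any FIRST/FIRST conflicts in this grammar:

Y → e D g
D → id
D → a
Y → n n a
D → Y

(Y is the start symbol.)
No FIRST/FIRST conflicts.

FIRST sets of the non-terminals at (or reachable through a nullable prefix from) the front of some alternative:
  FIRST(Y) = { 'e', 'n' }

Productions for Y:
  Y → e D g: FIRST = { 'e' }
  Y → n n a: FIRST = { 'n' }
Productions for D:
  D → id: FIRST = { 'id' }
  D → a: FIRST = { 'a' }
  D → Y: FIRST = { 'e', 'n' }

All alternatives of each non-terminal have pairwise disjoint FIRST sets.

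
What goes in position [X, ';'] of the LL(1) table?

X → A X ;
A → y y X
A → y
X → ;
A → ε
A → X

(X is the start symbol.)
To find M[X, ';'], we find productions for X where ';' is in the predict set (PREDICT(N → α) = (FIRST(α) \ {ε}) ∪ (FOLLOW(N) if α ⇒* ε)).

Relevant sets:
  FIRST(A) = { ';', 'y', ε }
  FIRST(X) = { ';', 'y' }

X → A X ;: PREDICT = { ';', 'y' }
  ';' is in predict set, so this production goes in M[X, ';']
X → ;: PREDICT = { ';' }
  ';' is in predict set, so this production goes in M[X, ';']

M[X, ';'] = X → A X ;, X → ;  (a multiply-defined cell — the grammar is not LL(1))

Answer: X → A X ;, X → ;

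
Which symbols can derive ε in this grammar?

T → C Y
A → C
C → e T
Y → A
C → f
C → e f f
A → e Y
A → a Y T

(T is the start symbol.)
None

There are no ε-productions, so no non-terminal can derive ε.
No non-terminals are nullable.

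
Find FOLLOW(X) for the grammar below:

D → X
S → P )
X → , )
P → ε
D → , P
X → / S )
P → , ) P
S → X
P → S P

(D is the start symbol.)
In D → X: X is at the end, add FOLLOW(D)
In S → X: X is at the end, add FOLLOW(S)

The FOLLOW sets referred to above (computed the same way, to a fixed point):
  FOLLOW(D) = { $ }
  FOLLOW(S) = { $, ')', ',', '/' }

Taking the union: FOLLOW(X) = { $, ')', ',', '/' }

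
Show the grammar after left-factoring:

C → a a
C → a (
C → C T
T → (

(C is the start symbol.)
Left-factoring transforms A → αβ₁ | αβ₂ into A → αA' and A' → β₁ | β₂
(α is the longest common prefix among the alternatives). Repeat until
no nonterminal has two alternatives with a common prefix.

Round 1: C has alternatives sharing prefix 'a'. Introduce C': C → a C'
  Add: C' → a
  Add: C' → (

No remaining common prefixes — done.

Resulting grammar:
C → a C'
C' → a
C' → (
C → C T
T → (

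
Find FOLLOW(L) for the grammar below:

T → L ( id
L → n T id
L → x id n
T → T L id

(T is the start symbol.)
{ '(', 'id' }

To compute FOLLOW(L), find every occurrence of L on a right-hand side N → α L β: add FIRST(β) \ {ε}, and if β is empty or nullable also add FOLLOW(N). Iterate to a fixed point.

In T → L ( id: L is followed by '(' id, add FIRST('(' id) \ {ε} = { '(' }
In T → T L id: L is followed by id, add FIRST(id) \ {ε} = { 'id' }

Taking the union: FOLLOW(L) = { '(', 'id' }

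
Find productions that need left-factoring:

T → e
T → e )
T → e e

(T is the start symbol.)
Yes, T has productions with common prefix 'e'

Left-factoring is needed when two productions for the same non-terminal
share a common prefix on the right-hand side.

Productions for T:
  T → e
  T → e )
  T → e e

Found common prefix 'e' in productions for T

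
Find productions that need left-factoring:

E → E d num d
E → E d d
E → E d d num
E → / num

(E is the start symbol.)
Yes, E has productions with common prefix 'E d'

Left-factoring is needed when two productions for the same non-terminal
share a common prefix on the right-hand side.

Productions for E:
  E → E d num d
  E → E d d
  E → E d d num
  E → / num

Found common prefix 'E d' in productions for E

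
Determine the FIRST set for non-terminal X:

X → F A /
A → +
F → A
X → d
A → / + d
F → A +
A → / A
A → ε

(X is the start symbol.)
{ '+', '/', 'd' }

To compute FIRST(X), examine every production with X on the left-hand side, reading each right-hand side left to right until a non-nullable symbol is reached.

FIRST sets of the other non-terminals involved (by the same procedure, iterated to a fixed point):
  FIRST(F) = { '+', '/', ε }
  FIRST(A) = { '+', '/', ε }

From X → F A /:
  - F is a non-terminal: add FIRST(F) \ {ε} = { '+', '/' }
    F is nullable, so continue to the next symbol
  - A is a non-terminal: add FIRST(A) \ {ε} = { '+', '/' }
    A is nullable, so continue to the next symbol
  - '/' is a terminal: add '/' and stop
From X → d:
  - d is a terminal: add 'd' and stop

Collecting: FIRST(X) = { '+', '/', 'd' }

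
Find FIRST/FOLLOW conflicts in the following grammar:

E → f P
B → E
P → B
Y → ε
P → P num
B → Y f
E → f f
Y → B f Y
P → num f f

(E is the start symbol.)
Nullable non-terminals: Y.
FIRST sets used below: FIRST(B) = { 'f' }

Y: nullable alternative(s) Y → ε; FOLLOW(Y) = { 'f' }
  Y → ε: FIRST \ {ε} = { } — this is the only nullable alternative, skip
  Y → B f Y: FIRST \ {ε} = { 'f' } — overlaps FOLLOW(Y) on { 'f' }: CONFLICT

B, E, P have no nullable alternative, so no FIRST/FOLLOW check is needed there.

So the grammar has 1 FIRST/FOLLOW conflict (marked CONFLICT above).

Answer: Yes. Y → B f Y with FOLLOW(Y) on { 'f' }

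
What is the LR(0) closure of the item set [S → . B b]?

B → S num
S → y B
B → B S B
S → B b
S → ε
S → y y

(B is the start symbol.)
{ [B → . B S B], [B → . S num], [S → . B b], [S → . y B], [S → . y y], [S → .] }

To compute CLOSURE, for each item [A → α.Bβ] where B is a non-terminal, add [B → .γ] for all productions B → γ; repeat for the newly added items until nothing changes.

Start with: [S → . B b]
  [S → . B b] has the dot before B: add [B → . S num], [B → . B S B]
  [B → . S num] has the dot before S: add [S → . y B], [S → .], [S → . y y]
No further items can be added.

CLOSURE = { [B → . B S B], [B → . S num], [S → . B b], [S → . y B], [S → . y y], [S → .] }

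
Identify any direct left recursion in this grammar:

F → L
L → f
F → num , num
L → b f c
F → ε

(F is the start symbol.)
No direct left recursion

F → L: starts with L
L → f: starts with f
F → num , num: starts with num
L → b f c: starts with b
F → ε: starts with ε

No direct left recursion found.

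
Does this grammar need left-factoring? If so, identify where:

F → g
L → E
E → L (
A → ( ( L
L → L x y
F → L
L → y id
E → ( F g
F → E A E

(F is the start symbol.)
No, left-factoring is not needed

Left-factoring is needed when two productions for the same non-terminal
share a common prefix on the right-hand side.

Productions for F:
  F → g
  F → L
  F → E A E
Productions for L:
  L → E
  L → L x y
  L → y id
Productions for E:
  E → L (
  E → ( F g

No common prefixes found.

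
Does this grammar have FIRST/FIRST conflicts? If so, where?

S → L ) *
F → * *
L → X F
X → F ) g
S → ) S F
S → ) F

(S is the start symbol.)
A FIRST/FIRST conflict occurs when two productions N → α and N → β for the same non-terminal have FIRST(α) ∩ FIRST(β) ≠ ∅ (with ε ∈ FIRST of a nullable right-hand side, so two nullable alternatives also conflict).

FIRST sets of the non-terminals at (or reachable through a nullable prefix from) the front of some alternative:
  FIRST(L) = { '*' }

Productions for S:
  S → L ) *: FIRST = { '*' }
  S → ) S F: FIRST = { ')' }
  S → ) F: FIRST = { ')' }
F, L, X have only one production, so no FIRST/FIRST conflict is possible there.

Conflict for S: S → ) S F and S → ) F
  Overlap: { ')' }

Answer: Yes. S → ')' S F / S → ')' F on { ')' }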